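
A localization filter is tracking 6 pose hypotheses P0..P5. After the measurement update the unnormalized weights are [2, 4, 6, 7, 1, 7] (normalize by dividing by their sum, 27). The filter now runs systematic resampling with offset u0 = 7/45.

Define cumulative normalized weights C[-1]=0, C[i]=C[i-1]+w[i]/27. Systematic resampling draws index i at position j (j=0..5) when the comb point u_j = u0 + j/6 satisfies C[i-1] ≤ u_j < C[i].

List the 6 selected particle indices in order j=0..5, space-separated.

1 2 3 3 5 5

C = [2/27, 2/9, 4/9, 19/27, 20/27, 1]
j=0: u_0=7/45 ∈ [2/27, 2/9) → index 1
j=1: u_1=29/90 ∈ [2/9, 4/9) → index 2
j=2: u_2=22/45 ∈ [4/9, 19/27) → index 3
j=3: u_3=59/90 ∈ [4/9, 19/27) → index 3
j=4: u_4=37/45 ∈ [20/27, 1) → index 5
j=5: u_5=89/90 ∈ [20/27, 1) → index 5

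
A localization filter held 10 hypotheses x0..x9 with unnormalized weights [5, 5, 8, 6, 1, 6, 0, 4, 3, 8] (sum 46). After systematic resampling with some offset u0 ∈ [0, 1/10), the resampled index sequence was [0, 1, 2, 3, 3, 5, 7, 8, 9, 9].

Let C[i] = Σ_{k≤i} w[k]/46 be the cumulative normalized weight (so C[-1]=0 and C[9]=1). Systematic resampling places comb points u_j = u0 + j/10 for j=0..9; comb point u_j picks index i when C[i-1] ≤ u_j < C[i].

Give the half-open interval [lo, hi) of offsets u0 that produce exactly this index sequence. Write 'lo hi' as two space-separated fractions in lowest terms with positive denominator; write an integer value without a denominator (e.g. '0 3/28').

C = [5/46, 5/23, 9/23, 12/23, 25/46, 31/46, 31/46, 35/46, 19/23, 1]
j=0 picked index 0: u0 ∈ [0, 5/46)
j=1 picked index 1: u0 ∈ [1/115, 27/230)
j=2 picked index 2: u0 ∈ [2/115, 22/115)
j=3 picked index 3: u0 ∈ [21/230, 51/230)
j=4 picked index 3: u0 ∈ [-1/115, 14/115)
j=5 picked index 5: u0 ∈ [1/23, 4/23)
j=6 picked index 7: u0 ∈ [17/230, 37/230)
j=7 picked index 8: u0 ∈ [7/115, 29/230)
j=8 picked index 9: u0 ∈ [3/115, 1/5)
j=9 picked index 9: u0 ∈ [-17/230, 1/10)
intersection: [21/230, 1/10)

21/230 1/10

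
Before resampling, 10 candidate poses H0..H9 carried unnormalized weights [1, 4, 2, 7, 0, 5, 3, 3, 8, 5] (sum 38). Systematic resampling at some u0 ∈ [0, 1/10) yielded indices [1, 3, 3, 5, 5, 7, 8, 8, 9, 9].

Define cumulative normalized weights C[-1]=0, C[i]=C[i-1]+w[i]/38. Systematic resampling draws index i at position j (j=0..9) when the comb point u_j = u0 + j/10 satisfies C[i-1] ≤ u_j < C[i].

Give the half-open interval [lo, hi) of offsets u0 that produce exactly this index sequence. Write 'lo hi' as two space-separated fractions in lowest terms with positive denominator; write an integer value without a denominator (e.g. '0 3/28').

C = [1/38, 5/38, 7/38, 7/19, 7/19, 1/2, 11/19, 25/38, 33/38, 1]
j=0 picked index 1: u0 ∈ [1/38, 5/38)
j=1 picked index 3: u0 ∈ [8/95, 51/190)
j=2 picked index 3: u0 ∈ [-3/190, 16/95)
j=3 picked index 5: u0 ∈ [13/190, 1/5)
j=4 picked index 5: u0 ∈ [-3/95, 1/10)
j=5 picked index 7: u0 ∈ [3/38, 3/19)
j=6 picked index 8: u0 ∈ [11/190, 51/190)
j=7 picked index 8: u0 ∈ [-4/95, 16/95)
j=8 picked index 9: u0 ∈ [13/190, 1/5)
j=9 picked index 9: u0 ∈ [-3/95, 1/10)
intersection: [8/95, 1/10)

8/95 1/10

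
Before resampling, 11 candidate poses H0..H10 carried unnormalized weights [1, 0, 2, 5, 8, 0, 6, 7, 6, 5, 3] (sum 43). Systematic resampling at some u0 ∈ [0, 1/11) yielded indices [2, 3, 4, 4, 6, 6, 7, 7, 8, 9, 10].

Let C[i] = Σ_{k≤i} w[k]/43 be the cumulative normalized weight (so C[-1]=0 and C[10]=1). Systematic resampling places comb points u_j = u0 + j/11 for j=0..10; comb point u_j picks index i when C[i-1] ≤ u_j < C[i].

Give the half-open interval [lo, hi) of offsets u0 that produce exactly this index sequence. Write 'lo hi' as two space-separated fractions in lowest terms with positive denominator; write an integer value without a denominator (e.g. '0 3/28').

C = [1/43, 1/43, 3/43, 8/43, 16/43, 16/43, 22/43, 29/43, 35/43, 40/43, 1]
j=0 picked index 2: u0 ∈ [1/43, 3/43)
j=1 picked index 3: u0 ∈ [-10/473, 45/473)
j=2 picked index 4: u0 ∈ [2/473, 90/473)
j=3 picked index 4: u0 ∈ [-41/473, 47/473)
j=4 picked index 6: u0 ∈ [4/473, 70/473)
j=5 picked index 6: u0 ∈ [-39/473, 27/473)
j=6 picked index 7: u0 ∈ [-16/473, 61/473)
j=7 picked index 7: u0 ∈ [-59/473, 18/473)
j=8 picked index 8: u0 ∈ [-25/473, 41/473)
j=9 picked index 9: u0 ∈ [-2/473, 53/473)
j=10 picked index 10: u0 ∈ [10/473, 1/11)
intersection: [1/43, 18/473)

1/43 18/473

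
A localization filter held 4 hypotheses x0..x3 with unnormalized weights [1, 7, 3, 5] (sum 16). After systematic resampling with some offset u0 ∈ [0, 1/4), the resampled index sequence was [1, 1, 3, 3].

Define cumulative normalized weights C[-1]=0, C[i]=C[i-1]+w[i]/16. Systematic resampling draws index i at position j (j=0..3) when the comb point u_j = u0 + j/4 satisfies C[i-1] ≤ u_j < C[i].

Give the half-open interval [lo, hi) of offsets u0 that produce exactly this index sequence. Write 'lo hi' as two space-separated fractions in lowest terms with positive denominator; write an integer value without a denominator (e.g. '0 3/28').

3/16 1/4

C = [1/16, 1/2, 11/16, 1]
j=0 picked index 1: u0 ∈ [1/16, 1/2)
j=1 picked index 1: u0 ∈ [-3/16, 1/4)
j=2 picked index 3: u0 ∈ [3/16, 1/2)
j=3 picked index 3: u0 ∈ [-1/16, 1/4)
intersection: [3/16, 1/4)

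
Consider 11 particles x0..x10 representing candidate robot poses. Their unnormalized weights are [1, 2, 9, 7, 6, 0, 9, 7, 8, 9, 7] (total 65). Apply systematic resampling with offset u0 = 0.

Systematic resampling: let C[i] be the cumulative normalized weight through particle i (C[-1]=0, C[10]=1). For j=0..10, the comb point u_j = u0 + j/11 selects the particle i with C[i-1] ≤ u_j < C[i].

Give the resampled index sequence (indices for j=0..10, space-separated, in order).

0 2 2 3 4 6 7 8 8 9 10

C = [1/65, 3/65, 12/65, 19/65, 5/13, 5/13, 34/65, 41/65, 49/65, 58/65, 1]
j=0: u_0=0 ∈ [0, 1/65) → index 0
j=1: u_1=1/11 ∈ [3/65, 12/65) → index 2
j=2: u_2=2/11 ∈ [3/65, 12/65) → index 2
j=3: u_3=3/11 ∈ [12/65, 19/65) → index 3
j=4: u_4=4/11 ∈ [19/65, 5/13) → index 4
j=5: u_5=5/11 ∈ [5/13, 34/65) → index 6
j=6: u_6=6/11 ∈ [34/65, 41/65) → index 7
j=7: u_7=7/11 ∈ [41/65, 49/65) → index 8
j=8: u_8=8/11 ∈ [41/65, 49/65) → index 8
j=9: u_9=9/11 ∈ [49/65, 58/65) → index 9
j=10: u_10=10/11 ∈ [58/65, 1) → index 10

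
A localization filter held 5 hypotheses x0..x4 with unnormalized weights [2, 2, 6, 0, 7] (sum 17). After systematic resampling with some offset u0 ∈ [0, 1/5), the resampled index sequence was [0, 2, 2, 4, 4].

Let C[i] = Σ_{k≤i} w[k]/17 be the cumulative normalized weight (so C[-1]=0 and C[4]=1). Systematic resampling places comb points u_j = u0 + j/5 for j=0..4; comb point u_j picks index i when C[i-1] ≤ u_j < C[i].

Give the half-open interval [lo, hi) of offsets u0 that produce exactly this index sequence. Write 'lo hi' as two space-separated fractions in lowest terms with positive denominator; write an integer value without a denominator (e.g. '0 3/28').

C = [2/17, 4/17, 10/17, 10/17, 1]
j=0 picked index 0: u0 ∈ [0, 2/17)
j=1 picked index 2: u0 ∈ [3/85, 33/85)
j=2 picked index 2: u0 ∈ [-14/85, 16/85)
j=3 picked index 4: u0 ∈ [-1/85, 2/5)
j=4 picked index 4: u0 ∈ [-18/85, 1/5)
intersection: [3/85, 2/17)

3/85 2/17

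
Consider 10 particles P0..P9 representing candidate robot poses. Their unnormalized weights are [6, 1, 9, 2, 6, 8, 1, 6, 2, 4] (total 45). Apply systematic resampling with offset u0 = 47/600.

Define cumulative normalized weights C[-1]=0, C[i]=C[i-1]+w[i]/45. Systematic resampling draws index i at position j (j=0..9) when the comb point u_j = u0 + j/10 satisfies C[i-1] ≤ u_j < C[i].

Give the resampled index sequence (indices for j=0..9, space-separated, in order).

C = [2/15, 7/45, 16/45, 2/5, 8/15, 32/45, 11/15, 13/15, 41/45, 1]
j=0: u_0=47/600 ∈ [0, 2/15) → index 0
j=1: u_1=107/600 ∈ [7/45, 16/45) → index 2
j=2: u_2=167/600 ∈ [7/45, 16/45) → index 2
j=3: u_3=227/600 ∈ [16/45, 2/5) → index 3
j=4: u_4=287/600 ∈ [2/5, 8/15) → index 4
j=5: u_5=347/600 ∈ [8/15, 32/45) → index 5
j=6: u_6=407/600 ∈ [8/15, 32/45) → index 5
j=7: u_7=467/600 ∈ [11/15, 13/15) → index 7
j=8: u_8=527/600 ∈ [13/15, 41/45) → index 8
j=9: u_9=587/600 ∈ [41/45, 1) → index 9

0 2 2 3 4 5 5 7 8 9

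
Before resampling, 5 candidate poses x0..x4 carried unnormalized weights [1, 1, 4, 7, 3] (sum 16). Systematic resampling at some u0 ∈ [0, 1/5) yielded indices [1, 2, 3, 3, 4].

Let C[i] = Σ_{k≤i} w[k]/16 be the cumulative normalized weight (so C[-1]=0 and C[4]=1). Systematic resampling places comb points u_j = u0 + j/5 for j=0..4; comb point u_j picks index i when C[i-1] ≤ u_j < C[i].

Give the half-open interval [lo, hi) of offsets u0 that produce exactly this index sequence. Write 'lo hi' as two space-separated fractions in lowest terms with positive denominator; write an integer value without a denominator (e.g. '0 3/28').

1/16 1/8

C = [1/16, 1/8, 3/8, 13/16, 1]
j=0 picked index 1: u0 ∈ [1/16, 1/8)
j=1 picked index 2: u0 ∈ [-3/40, 7/40)
j=2 picked index 3: u0 ∈ [-1/40, 33/80)
j=3 picked index 3: u0 ∈ [-9/40, 17/80)
j=4 picked index 4: u0 ∈ [1/80, 1/5)
intersection: [1/16, 1/8)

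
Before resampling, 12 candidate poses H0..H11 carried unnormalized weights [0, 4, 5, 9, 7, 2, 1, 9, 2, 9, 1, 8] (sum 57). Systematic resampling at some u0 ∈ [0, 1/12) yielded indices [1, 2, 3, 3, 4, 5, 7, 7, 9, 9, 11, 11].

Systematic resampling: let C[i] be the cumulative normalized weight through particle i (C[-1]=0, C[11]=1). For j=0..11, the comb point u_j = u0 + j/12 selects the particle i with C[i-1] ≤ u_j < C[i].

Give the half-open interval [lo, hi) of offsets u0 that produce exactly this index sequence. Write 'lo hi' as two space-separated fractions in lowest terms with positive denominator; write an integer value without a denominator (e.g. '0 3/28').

C = [0, 4/57, 3/19, 6/19, 25/57, 9/19, 28/57, 37/57, 13/19, 16/19, 49/57, 1]
j=0 picked index 1: u0 ∈ [0, 4/57)
j=1 picked index 2: u0 ∈ [-1/76, 17/228)
j=2 picked index 3: u0 ∈ [-1/114, 17/114)
j=3 picked index 3: u0 ∈ [-7/76, 5/76)
j=4 picked index 4: u0 ∈ [-1/57, 2/19)
j=5 picked index 5: u0 ∈ [5/228, 13/228)
j=6 picked index 7: u0 ∈ [-1/114, 17/114)
j=7 picked index 7: u0 ∈ [-7/76, 5/76)
j=8 picked index 9: u0 ∈ [1/57, 10/57)
j=9 picked index 9: u0 ∈ [-5/76, 7/76)
j=10 picked index 11: u0 ∈ [1/38, 1/6)
j=11 picked index 11: u0 ∈ [-13/228, 1/12)
intersection: [1/38, 13/228)

1/38 13/228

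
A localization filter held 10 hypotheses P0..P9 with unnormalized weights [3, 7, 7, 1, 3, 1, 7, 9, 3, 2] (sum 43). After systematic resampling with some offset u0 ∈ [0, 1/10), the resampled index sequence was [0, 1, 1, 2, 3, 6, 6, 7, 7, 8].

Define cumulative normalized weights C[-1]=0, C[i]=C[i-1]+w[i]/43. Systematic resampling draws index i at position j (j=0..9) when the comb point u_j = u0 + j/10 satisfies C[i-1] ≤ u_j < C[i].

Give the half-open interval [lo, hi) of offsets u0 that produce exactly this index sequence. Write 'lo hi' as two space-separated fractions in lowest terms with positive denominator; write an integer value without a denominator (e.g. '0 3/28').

1/86 4/215

C = [3/43, 10/43, 17/43, 18/43, 21/43, 22/43, 29/43, 38/43, 41/43, 1]
j=0 picked index 0: u0 ∈ [0, 3/43)
j=1 picked index 1: u0 ∈ [-13/430, 57/430)
j=2 picked index 1: u0 ∈ [-28/215, 7/215)
j=3 picked index 2: u0 ∈ [-29/430, 41/430)
j=4 picked index 3: u0 ∈ [-1/215, 4/215)
j=5 picked index 6: u0 ∈ [1/86, 15/86)
j=6 picked index 6: u0 ∈ [-19/215, 16/215)
j=7 picked index 7: u0 ∈ [-11/430, 79/430)
j=8 picked index 7: u0 ∈ [-27/215, 18/215)
j=9 picked index 8: u0 ∈ [-7/430, 23/430)
intersection: [1/86, 4/215)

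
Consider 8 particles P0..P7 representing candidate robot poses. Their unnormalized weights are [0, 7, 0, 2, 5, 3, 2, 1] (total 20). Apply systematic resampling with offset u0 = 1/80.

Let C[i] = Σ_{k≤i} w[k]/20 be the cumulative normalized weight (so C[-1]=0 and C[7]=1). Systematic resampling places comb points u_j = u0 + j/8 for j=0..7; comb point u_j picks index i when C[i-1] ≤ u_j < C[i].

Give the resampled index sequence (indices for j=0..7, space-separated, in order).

C = [0, 7/20, 7/20, 9/20, 7/10, 17/20, 19/20, 1]
j=0: u_0=1/80 ∈ [0, 7/20) → index 1
j=1: u_1=11/80 ∈ [0, 7/20) → index 1
j=2: u_2=21/80 ∈ [0, 7/20) → index 1
j=3: u_3=31/80 ∈ [7/20, 9/20) → index 3
j=4: u_4=41/80 ∈ [9/20, 7/10) → index 4
j=5: u_5=51/80 ∈ [9/20, 7/10) → index 4
j=6: u_6=61/80 ∈ [7/10, 17/20) → index 5
j=7: u_7=71/80 ∈ [17/20, 19/20) → index 6

1 1 1 3 4 4 5 6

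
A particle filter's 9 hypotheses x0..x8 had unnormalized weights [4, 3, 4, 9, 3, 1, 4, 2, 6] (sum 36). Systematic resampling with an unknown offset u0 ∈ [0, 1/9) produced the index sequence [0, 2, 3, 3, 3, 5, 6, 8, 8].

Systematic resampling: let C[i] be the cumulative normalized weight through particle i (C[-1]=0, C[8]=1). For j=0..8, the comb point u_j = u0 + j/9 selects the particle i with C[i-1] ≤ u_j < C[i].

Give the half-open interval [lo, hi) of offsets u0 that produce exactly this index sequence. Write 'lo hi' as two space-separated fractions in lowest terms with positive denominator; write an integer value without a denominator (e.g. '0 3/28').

C = [1/9, 7/36, 11/36, 5/9, 23/36, 2/3, 7/9, 5/6, 1]
j=0 picked index 0: u0 ∈ [0, 1/9)
j=1 picked index 2: u0 ∈ [1/12, 7/36)
j=2 picked index 3: u0 ∈ [1/12, 1/3)
j=3 picked index 3: u0 ∈ [-1/36, 2/9)
j=4 picked index 3: u0 ∈ [-5/36, 1/9)
j=5 picked index 5: u0 ∈ [1/12, 1/9)
j=6 picked index 6: u0 ∈ [0, 1/9)
j=7 picked index 8: u0 ∈ [1/18, 2/9)
j=8 picked index 8: u0 ∈ [-1/18, 1/9)
intersection: [1/12, 1/9)

1/12 1/9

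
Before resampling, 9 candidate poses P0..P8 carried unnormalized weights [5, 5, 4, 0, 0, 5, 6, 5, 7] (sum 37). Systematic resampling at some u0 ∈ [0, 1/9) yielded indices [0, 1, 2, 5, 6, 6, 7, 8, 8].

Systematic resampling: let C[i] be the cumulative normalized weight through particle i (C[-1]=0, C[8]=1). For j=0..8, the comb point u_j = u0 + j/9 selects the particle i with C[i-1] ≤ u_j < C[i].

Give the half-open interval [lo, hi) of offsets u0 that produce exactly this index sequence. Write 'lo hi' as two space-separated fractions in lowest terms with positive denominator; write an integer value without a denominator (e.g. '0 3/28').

C = [5/37, 10/37, 14/37, 14/37, 14/37, 19/37, 25/37, 30/37, 1]
j=0 picked index 0: u0 ∈ [0, 5/37)
j=1 picked index 1: u0 ∈ [8/333, 53/333)
j=2 picked index 2: u0 ∈ [16/333, 52/333)
j=3 picked index 5: u0 ∈ [5/111, 20/111)
j=4 picked index 6: u0 ∈ [23/333, 77/333)
j=5 picked index 6: u0 ∈ [-14/333, 40/333)
j=6 picked index 7: u0 ∈ [1/111, 16/111)
j=7 picked index 8: u0 ∈ [11/333, 2/9)
j=8 picked index 8: u0 ∈ [-26/333, 1/9)
intersection: [23/333, 1/9)

23/333 1/9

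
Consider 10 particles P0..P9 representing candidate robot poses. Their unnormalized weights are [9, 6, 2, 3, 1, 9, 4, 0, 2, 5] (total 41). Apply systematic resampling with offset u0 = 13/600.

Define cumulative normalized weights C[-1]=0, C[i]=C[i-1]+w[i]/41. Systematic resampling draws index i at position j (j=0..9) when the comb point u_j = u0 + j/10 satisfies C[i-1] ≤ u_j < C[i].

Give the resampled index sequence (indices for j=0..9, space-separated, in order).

C = [9/41, 15/41, 17/41, 20/41, 21/41, 30/41, 34/41, 34/41, 36/41, 1]
j=0: u_0=13/600 ∈ [0, 9/41) → index 0
j=1: u_1=73/600 ∈ [0, 9/41) → index 0
j=2: u_2=133/600 ∈ [9/41, 15/41) → index 1
j=3: u_3=193/600 ∈ [9/41, 15/41) → index 1
j=4: u_4=253/600 ∈ [17/41, 20/41) → index 3
j=5: u_5=313/600 ∈ [21/41, 30/41) → index 5
j=6: u_6=373/600 ∈ [21/41, 30/41) → index 5
j=7: u_7=433/600 ∈ [21/41, 30/41) → index 5
j=8: u_8=493/600 ∈ [30/41, 34/41) → index 6
j=9: u_9=553/600 ∈ [36/41, 1) → index 9

0 0 1 1 3 5 5 5 6 9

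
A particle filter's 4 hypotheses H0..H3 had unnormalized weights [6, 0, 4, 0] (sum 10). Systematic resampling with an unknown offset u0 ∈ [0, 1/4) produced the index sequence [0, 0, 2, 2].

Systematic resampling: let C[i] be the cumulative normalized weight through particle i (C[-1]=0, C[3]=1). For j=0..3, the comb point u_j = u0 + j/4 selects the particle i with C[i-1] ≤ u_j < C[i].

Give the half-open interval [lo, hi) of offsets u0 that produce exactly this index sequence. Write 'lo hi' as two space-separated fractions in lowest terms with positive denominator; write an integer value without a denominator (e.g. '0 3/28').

1/10 1/4

C = [3/5, 3/5, 1, 1]
j=0 picked index 0: u0 ∈ [0, 3/5)
j=1 picked index 0: u0 ∈ [-1/4, 7/20)
j=2 picked index 2: u0 ∈ [1/10, 1/2)
j=3 picked index 2: u0 ∈ [-3/20, 1/4)
intersection: [1/10, 1/4)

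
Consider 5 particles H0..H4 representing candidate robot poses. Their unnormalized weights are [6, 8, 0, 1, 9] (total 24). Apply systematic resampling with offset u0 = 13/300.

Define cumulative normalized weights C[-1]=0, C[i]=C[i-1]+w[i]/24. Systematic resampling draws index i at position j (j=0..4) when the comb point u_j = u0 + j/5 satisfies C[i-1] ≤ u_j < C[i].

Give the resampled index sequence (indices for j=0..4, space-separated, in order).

C = [1/4, 7/12, 7/12, 5/8, 1]
j=0: u_0=13/300 ∈ [0, 1/4) → index 0
j=1: u_1=73/300 ∈ [0, 1/4) → index 0
j=2: u_2=133/300 ∈ [1/4, 7/12) → index 1
j=3: u_3=193/300 ∈ [5/8, 1) → index 4
j=4: u_4=253/300 ∈ [5/8, 1) → index 4

0 0 1 4 4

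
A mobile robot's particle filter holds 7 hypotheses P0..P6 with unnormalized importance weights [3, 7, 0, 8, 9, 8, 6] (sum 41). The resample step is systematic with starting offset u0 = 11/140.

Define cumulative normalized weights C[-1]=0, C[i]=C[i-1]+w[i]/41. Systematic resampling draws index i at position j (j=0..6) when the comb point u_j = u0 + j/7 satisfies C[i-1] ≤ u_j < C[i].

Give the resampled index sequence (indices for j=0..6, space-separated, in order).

1 1 3 4 4 5 6

C = [3/41, 10/41, 10/41, 18/41, 27/41, 35/41, 1]
j=0: u_0=11/140 ∈ [3/41, 10/41) → index 1
j=1: u_1=31/140 ∈ [3/41, 10/41) → index 1
j=2: u_2=51/140 ∈ [10/41, 18/41) → index 3
j=3: u_3=71/140 ∈ [18/41, 27/41) → index 4
j=4: u_4=13/20 ∈ [18/41, 27/41) → index 4
j=5: u_5=111/140 ∈ [27/41, 35/41) → index 5
j=6: u_6=131/140 ∈ [35/41, 1) → index 6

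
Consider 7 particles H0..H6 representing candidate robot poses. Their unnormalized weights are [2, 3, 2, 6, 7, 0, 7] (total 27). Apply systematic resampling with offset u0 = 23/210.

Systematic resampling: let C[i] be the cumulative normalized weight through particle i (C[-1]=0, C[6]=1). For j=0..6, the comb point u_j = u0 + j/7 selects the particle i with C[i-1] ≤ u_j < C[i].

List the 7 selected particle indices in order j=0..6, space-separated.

1 2 3 4 4 6 6

C = [2/27, 5/27, 7/27, 13/27, 20/27, 20/27, 1]
j=0: u_0=23/210 ∈ [2/27, 5/27) → index 1
j=1: u_1=53/210 ∈ [5/27, 7/27) → index 2
j=2: u_2=83/210 ∈ [7/27, 13/27) → index 3
j=3: u_3=113/210 ∈ [13/27, 20/27) → index 4
j=4: u_4=143/210 ∈ [13/27, 20/27) → index 4
j=5: u_5=173/210 ∈ [20/27, 1) → index 6
j=6: u_6=29/30 ∈ [20/27, 1) → index 6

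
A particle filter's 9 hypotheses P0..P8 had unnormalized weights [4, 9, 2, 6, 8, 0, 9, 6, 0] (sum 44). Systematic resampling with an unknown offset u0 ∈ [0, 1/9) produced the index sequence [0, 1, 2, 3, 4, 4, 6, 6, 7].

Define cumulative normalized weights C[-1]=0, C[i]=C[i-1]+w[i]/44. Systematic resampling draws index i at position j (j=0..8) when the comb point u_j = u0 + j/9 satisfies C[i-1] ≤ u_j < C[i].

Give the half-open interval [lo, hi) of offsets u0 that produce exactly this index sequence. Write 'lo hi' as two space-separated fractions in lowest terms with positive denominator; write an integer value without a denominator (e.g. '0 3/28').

C = [1/11, 13/44, 15/44, 21/44, 29/44, 29/44, 19/22, 1, 1]
j=0 picked index 0: u0 ∈ [0, 1/11)
j=1 picked index 1: u0 ∈ [-2/99, 73/396)
j=2 picked index 2: u0 ∈ [29/396, 47/396)
j=3 picked index 3: u0 ∈ [1/132, 19/132)
j=4 picked index 4: u0 ∈ [13/396, 85/396)
j=5 picked index 4: u0 ∈ [-31/396, 41/396)
j=6 picked index 6: u0 ∈ [-1/132, 13/66)
j=7 picked index 6: u0 ∈ [-47/396, 17/198)
j=8 picked index 7: u0 ∈ [-5/198, 1/9)
intersection: [29/396, 17/198)

29/396 17/198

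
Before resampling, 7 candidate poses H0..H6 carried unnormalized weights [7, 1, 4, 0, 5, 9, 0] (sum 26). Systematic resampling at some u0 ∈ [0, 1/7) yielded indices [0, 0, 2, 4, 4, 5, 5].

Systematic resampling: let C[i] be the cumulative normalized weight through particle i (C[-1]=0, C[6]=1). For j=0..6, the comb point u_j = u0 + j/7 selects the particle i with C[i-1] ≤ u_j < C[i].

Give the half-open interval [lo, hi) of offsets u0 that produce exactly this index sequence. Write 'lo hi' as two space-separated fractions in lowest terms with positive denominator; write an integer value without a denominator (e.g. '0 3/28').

C = [7/26, 4/13, 6/13, 6/13, 17/26, 1, 1]
j=0 picked index 0: u0 ∈ [0, 7/26)
j=1 picked index 0: u0 ∈ [-1/7, 23/182)
j=2 picked index 2: u0 ∈ [2/91, 16/91)
j=3 picked index 4: u0 ∈ [3/91, 41/182)
j=4 picked index 4: u0 ∈ [-10/91, 15/182)
j=5 picked index 5: u0 ∈ [-11/182, 2/7)
j=6 picked index 5: u0 ∈ [-37/182, 1/7)
intersection: [3/91, 15/182)

3/91 15/182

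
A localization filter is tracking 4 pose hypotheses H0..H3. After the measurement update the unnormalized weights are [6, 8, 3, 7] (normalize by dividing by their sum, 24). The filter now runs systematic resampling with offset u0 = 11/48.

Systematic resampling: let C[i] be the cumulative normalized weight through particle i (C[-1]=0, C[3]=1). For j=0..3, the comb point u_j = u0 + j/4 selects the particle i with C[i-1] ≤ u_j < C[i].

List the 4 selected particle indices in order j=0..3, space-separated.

0 1 3 3

C = [1/4, 7/12, 17/24, 1]
j=0: u_0=11/48 ∈ [0, 1/4) → index 0
j=1: u_1=23/48 ∈ [1/4, 7/12) → index 1
j=2: u_2=35/48 ∈ [17/24, 1) → index 3
j=3: u_3=47/48 ∈ [17/24, 1) → index 3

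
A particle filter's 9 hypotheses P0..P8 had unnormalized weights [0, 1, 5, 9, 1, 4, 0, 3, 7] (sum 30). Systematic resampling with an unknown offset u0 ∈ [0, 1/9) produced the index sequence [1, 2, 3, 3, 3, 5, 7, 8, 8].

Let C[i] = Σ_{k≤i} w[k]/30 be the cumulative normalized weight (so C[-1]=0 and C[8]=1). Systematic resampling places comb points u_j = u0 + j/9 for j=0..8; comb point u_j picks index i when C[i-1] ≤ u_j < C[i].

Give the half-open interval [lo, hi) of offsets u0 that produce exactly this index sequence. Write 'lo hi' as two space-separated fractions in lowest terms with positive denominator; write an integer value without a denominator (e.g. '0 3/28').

C = [0, 1/30, 1/5, 1/2, 8/15, 2/3, 2/3, 23/30, 1]
j=0 picked index 1: u0 ∈ [0, 1/30)
j=1 picked index 2: u0 ∈ [-7/90, 4/45)
j=2 picked index 3: u0 ∈ [-1/45, 5/18)
j=3 picked index 3: u0 ∈ [-2/15, 1/6)
j=4 picked index 3: u0 ∈ [-11/45, 1/18)
j=5 picked index 5: u0 ∈ [-1/45, 1/9)
j=6 picked index 7: u0 ∈ [0, 1/10)
j=7 picked index 8: u0 ∈ [-1/90, 2/9)
j=8 picked index 8: u0 ∈ [-11/90, 1/9)
intersection: [0, 1/30)

0 1/30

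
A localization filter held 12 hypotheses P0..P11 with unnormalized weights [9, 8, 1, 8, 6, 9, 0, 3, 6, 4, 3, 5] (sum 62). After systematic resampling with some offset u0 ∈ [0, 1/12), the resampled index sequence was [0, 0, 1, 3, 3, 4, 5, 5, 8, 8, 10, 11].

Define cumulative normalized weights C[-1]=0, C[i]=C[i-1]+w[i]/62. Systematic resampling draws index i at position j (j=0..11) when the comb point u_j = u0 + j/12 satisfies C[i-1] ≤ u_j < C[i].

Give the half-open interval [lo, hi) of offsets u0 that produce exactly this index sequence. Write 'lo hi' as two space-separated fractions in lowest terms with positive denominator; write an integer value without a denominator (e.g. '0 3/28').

4/93 7/124

C = [9/62, 17/62, 9/31, 13/31, 16/31, 41/62, 41/62, 22/31, 25/31, 27/31, 57/62, 1]
j=0 picked index 0: u0 ∈ [0, 9/62)
j=1 picked index 0: u0 ∈ [-1/12, 23/372)
j=2 picked index 1: u0 ∈ [-2/93, 10/93)
j=3 picked index 3: u0 ∈ [5/124, 21/124)
j=4 picked index 3: u0 ∈ [-4/93, 8/93)
j=5 picked index 4: u0 ∈ [1/372, 37/372)
j=6 picked index 5: u0 ∈ [1/62, 5/31)
j=7 picked index 5: u0 ∈ [-25/372, 29/372)
j=8 picked index 8: u0 ∈ [4/93, 13/93)
j=9 picked index 8: u0 ∈ [-5/124, 7/124)
j=10 picked index 10: u0 ∈ [7/186, 8/93)
j=11 picked index 11: u0 ∈ [1/372, 1/12)
intersection: [4/93, 7/124)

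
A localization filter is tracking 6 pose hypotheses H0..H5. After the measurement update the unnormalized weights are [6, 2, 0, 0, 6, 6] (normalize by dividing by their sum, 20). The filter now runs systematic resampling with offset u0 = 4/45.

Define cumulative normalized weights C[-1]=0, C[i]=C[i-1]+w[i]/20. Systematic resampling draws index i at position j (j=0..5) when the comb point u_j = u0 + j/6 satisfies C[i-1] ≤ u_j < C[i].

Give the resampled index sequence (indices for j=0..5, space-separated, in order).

0 0 4 4 5 5

C = [3/10, 2/5, 2/5, 2/5, 7/10, 1]
j=0: u_0=4/45 ∈ [0, 3/10) → index 0
j=1: u_1=23/90 ∈ [0, 3/10) → index 0
j=2: u_2=19/45 ∈ [2/5, 7/10) → index 4
j=3: u_3=53/90 ∈ [2/5, 7/10) → index 4
j=4: u_4=34/45 ∈ [7/10, 1) → index 5
j=5: u_5=83/90 ∈ [7/10, 1) → index 5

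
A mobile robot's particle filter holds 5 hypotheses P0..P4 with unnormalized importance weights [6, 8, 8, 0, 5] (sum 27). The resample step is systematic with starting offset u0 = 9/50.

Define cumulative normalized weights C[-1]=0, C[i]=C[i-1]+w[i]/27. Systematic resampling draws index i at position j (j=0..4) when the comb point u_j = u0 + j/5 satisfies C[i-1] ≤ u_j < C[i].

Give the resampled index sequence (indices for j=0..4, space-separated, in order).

0 1 2 2 4

C = [2/9, 14/27, 22/27, 22/27, 1]
j=0: u_0=9/50 ∈ [0, 2/9) → index 0
j=1: u_1=19/50 ∈ [2/9, 14/27) → index 1
j=2: u_2=29/50 ∈ [14/27, 22/27) → index 2
j=3: u_3=39/50 ∈ [14/27, 22/27) → index 2
j=4: u_4=49/50 ∈ [22/27, 1) → index 4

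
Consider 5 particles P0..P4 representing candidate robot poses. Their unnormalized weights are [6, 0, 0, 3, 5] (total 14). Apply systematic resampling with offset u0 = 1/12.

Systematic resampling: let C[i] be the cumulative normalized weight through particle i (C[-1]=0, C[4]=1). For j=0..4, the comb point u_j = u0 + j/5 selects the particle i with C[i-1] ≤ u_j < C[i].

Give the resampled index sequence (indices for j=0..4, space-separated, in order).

C = [3/7, 3/7, 3/7, 9/14, 1]
j=0: u_0=1/12 ∈ [0, 3/7) → index 0
j=1: u_1=17/60 ∈ [0, 3/7) → index 0
j=2: u_2=29/60 ∈ [3/7, 9/14) → index 3
j=3: u_3=41/60 ∈ [9/14, 1) → index 4
j=4: u_4=53/60 ∈ [9/14, 1) → index 4

0 0 3 4 4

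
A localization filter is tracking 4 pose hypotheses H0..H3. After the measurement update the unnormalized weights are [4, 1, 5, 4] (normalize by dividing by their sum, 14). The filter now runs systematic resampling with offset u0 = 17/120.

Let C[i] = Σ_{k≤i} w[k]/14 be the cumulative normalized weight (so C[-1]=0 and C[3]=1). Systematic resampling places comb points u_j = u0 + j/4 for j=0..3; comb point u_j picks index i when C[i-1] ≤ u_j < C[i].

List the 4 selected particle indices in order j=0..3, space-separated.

C = [2/7, 5/14, 5/7, 1]
j=0: u_0=17/120 ∈ [0, 2/7) → index 0
j=1: u_1=47/120 ∈ [5/14, 5/7) → index 2
j=2: u_2=77/120 ∈ [5/14, 5/7) → index 2
j=3: u_3=107/120 ∈ [5/7, 1) → index 3

0 2 2 3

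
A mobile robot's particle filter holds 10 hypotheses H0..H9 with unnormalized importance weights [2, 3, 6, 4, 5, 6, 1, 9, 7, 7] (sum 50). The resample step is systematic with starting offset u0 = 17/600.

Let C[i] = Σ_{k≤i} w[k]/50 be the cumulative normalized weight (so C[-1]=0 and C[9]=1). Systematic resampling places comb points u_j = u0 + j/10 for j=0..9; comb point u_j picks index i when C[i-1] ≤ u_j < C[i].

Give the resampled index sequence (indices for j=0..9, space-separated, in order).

C = [1/25, 1/10, 11/50, 3/10, 2/5, 13/25, 27/50, 18/25, 43/50, 1]
j=0: u_0=17/600 ∈ [0, 1/25) → index 0
j=1: u_1=77/600 ∈ [1/10, 11/50) → index 2
j=2: u_2=137/600 ∈ [11/50, 3/10) → index 3
j=3: u_3=197/600 ∈ [3/10, 2/5) → index 4
j=4: u_4=257/600 ∈ [2/5, 13/25) → index 5
j=5: u_5=317/600 ∈ [13/25, 27/50) → index 6
j=6: u_6=377/600 ∈ [27/50, 18/25) → index 7
j=7: u_7=437/600 ∈ [18/25, 43/50) → index 8
j=8: u_8=497/600 ∈ [18/25, 43/50) → index 8
j=9: u_9=557/600 ∈ [43/50, 1) → index 9

0 2 3 4 5 6 7 8 8 9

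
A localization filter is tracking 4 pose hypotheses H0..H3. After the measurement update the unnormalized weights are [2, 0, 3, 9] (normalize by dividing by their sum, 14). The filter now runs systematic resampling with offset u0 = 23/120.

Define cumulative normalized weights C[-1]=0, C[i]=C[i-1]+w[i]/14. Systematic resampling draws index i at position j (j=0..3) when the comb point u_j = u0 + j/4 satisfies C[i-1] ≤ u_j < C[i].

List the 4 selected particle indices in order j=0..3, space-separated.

2 3 3 3

C = [1/7, 1/7, 5/14, 1]
j=0: u_0=23/120 ∈ [1/7, 5/14) → index 2
j=1: u_1=53/120 ∈ [5/14, 1) → index 3
j=2: u_2=83/120 ∈ [5/14, 1) → index 3
j=3: u_3=113/120 ∈ [5/14, 1) → index 3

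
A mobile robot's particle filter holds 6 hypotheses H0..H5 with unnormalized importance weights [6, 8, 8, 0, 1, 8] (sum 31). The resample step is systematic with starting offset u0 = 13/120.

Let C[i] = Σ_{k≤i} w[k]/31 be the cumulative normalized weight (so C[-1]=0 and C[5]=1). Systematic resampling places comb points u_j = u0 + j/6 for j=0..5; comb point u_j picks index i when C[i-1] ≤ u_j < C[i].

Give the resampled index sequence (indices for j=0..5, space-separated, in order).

0 1 1 2 5 5

C = [6/31, 14/31, 22/31, 22/31, 23/31, 1]
j=0: u_0=13/120 ∈ [0, 6/31) → index 0
j=1: u_1=11/40 ∈ [6/31, 14/31) → index 1
j=2: u_2=53/120 ∈ [6/31, 14/31) → index 1
j=3: u_3=73/120 ∈ [14/31, 22/31) → index 2
j=4: u_4=31/40 ∈ [23/31, 1) → index 5
j=5: u_5=113/120 ∈ [23/31, 1) → index 5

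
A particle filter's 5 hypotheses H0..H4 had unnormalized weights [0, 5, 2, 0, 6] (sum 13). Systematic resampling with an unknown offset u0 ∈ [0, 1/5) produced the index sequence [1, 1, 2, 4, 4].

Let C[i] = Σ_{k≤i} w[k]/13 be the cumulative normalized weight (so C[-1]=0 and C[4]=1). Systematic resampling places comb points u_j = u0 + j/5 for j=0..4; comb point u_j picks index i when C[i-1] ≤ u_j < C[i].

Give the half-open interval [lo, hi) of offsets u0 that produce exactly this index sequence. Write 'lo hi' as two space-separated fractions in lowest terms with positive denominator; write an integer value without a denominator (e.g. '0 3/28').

C = [0, 5/13, 7/13, 7/13, 1]
j=0 picked index 1: u0 ∈ [0, 5/13)
j=1 picked index 1: u0 ∈ [-1/5, 12/65)
j=2 picked index 2: u0 ∈ [-1/65, 9/65)
j=3 picked index 4: u0 ∈ [-4/65, 2/5)
j=4 picked index 4: u0 ∈ [-17/65, 1/5)
intersection: [0, 9/65)

0 9/65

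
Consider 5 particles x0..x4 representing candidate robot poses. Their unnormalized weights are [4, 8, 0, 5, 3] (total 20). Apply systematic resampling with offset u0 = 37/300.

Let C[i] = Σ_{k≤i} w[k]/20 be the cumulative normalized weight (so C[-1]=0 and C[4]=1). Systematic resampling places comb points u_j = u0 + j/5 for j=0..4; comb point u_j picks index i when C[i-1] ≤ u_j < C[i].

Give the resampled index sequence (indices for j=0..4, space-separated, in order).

C = [1/5, 3/5, 3/5, 17/20, 1]
j=0: u_0=37/300 ∈ [0, 1/5) → index 0
j=1: u_1=97/300 ∈ [1/5, 3/5) → index 1
j=2: u_2=157/300 ∈ [1/5, 3/5) → index 1
j=3: u_3=217/300 ∈ [3/5, 17/20) → index 3
j=4: u_4=277/300 ∈ [17/20, 1) → index 4

0 1 1 3 4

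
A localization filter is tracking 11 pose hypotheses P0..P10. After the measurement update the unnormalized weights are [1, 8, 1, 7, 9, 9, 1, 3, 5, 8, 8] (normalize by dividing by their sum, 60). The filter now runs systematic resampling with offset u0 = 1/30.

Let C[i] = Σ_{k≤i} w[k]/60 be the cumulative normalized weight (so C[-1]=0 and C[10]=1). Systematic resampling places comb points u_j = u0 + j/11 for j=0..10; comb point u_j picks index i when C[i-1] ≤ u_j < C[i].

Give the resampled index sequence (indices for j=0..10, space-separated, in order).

C = [1/60, 3/20, 1/6, 17/60, 13/30, 7/12, 3/5, 13/20, 11/15, 13/15, 1]
j=0: u_0=1/30 ∈ [1/60, 3/20) → index 1
j=1: u_1=41/330 ∈ [1/60, 3/20) → index 1
j=2: u_2=71/330 ∈ [1/6, 17/60) → index 3
j=3: u_3=101/330 ∈ [17/60, 13/30) → index 4
j=4: u_4=131/330 ∈ [17/60, 13/30) → index 4
j=5: u_5=161/330 ∈ [13/30, 7/12) → index 5
j=6: u_6=191/330 ∈ [13/30, 7/12) → index 5
j=7: u_7=221/330 ∈ [13/20, 11/15) → index 8
j=8: u_8=251/330 ∈ [11/15, 13/15) → index 9
j=9: u_9=281/330 ∈ [11/15, 13/15) → index 9
j=10: u_10=311/330 ∈ [13/15, 1) → index 10

1 1 3 4 4 5 5 8 9 9 10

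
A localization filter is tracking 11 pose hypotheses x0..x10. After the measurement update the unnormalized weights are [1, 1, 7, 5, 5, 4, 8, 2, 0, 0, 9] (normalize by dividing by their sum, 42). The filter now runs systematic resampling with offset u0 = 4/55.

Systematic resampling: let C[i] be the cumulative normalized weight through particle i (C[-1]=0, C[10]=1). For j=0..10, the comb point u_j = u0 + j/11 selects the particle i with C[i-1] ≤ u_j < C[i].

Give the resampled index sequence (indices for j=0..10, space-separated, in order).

2 2 3 4 4 5 6 6 10 10 10

C = [1/42, 1/21, 3/14, 1/3, 19/42, 23/42, 31/42, 11/14, 11/14, 11/14, 1]
j=0: u_0=4/55 ∈ [1/21, 3/14) → index 2
j=1: u_1=9/55 ∈ [1/21, 3/14) → index 2
j=2: u_2=14/55 ∈ [3/14, 1/3) → index 3
j=3: u_3=19/55 ∈ [1/3, 19/42) → index 4
j=4: u_4=24/55 ∈ [1/3, 19/42) → index 4
j=5: u_5=29/55 ∈ [19/42, 23/42) → index 5
j=6: u_6=34/55 ∈ [23/42, 31/42) → index 6
j=7: u_7=39/55 ∈ [23/42, 31/42) → index 6
j=8: u_8=4/5 ∈ [11/14, 1) → index 10
j=9: u_9=49/55 ∈ [11/14, 1) → index 10
j=10: u_10=54/55 ∈ [11/14, 1) → index 10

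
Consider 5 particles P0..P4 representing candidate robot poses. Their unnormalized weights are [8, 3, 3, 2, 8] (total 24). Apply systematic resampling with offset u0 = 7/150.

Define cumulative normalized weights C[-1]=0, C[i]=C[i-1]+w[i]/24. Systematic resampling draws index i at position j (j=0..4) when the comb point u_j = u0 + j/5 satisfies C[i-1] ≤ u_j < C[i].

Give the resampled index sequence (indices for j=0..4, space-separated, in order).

C = [1/3, 11/24, 7/12, 2/3, 1]
j=0: u_0=7/150 ∈ [0, 1/3) → index 0
j=1: u_1=37/150 ∈ [0, 1/3) → index 0
j=2: u_2=67/150 ∈ [1/3, 11/24) → index 1
j=3: u_3=97/150 ∈ [7/12, 2/3) → index 3
j=4: u_4=127/150 ∈ [2/3, 1) → index 4

0 0 1 3 4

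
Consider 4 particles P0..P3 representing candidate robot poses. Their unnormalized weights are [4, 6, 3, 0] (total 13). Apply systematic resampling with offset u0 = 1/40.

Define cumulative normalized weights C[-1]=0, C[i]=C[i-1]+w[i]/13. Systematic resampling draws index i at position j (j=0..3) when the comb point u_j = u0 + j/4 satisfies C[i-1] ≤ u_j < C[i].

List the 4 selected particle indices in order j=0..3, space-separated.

0 0 1 2

C = [4/13, 10/13, 1, 1]
j=0: u_0=1/40 ∈ [0, 4/13) → index 0
j=1: u_1=11/40 ∈ [0, 4/13) → index 0
j=2: u_2=21/40 ∈ [4/13, 10/13) → index 1
j=3: u_3=31/40 ∈ [10/13, 1) → index 2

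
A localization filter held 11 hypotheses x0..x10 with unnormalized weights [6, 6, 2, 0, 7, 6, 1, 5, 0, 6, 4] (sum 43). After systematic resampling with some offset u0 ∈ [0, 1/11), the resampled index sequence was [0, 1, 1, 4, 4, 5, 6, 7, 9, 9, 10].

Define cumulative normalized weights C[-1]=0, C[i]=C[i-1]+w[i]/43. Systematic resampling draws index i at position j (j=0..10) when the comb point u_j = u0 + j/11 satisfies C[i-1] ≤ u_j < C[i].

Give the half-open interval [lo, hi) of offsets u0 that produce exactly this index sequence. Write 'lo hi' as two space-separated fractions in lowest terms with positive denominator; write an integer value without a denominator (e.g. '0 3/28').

C = [6/43, 12/43, 14/43, 14/43, 21/43, 27/43, 28/43, 33/43, 33/43, 39/43, 1]
j=0 picked index 0: u0 ∈ [0, 6/43)
j=1 picked index 1: u0 ∈ [23/473, 89/473)
j=2 picked index 1: u0 ∈ [-20/473, 46/473)
j=3 picked index 4: u0 ∈ [25/473, 102/473)
j=4 picked index 4: u0 ∈ [-18/473, 59/473)
j=5 picked index 5: u0 ∈ [16/473, 82/473)
j=6 picked index 6: u0 ∈ [39/473, 50/473)
j=7 picked index 7: u0 ∈ [7/473, 62/473)
j=8 picked index 9: u0 ∈ [19/473, 85/473)
j=9 picked index 9: u0 ∈ [-24/473, 42/473)
j=10 picked index 10: u0 ∈ [-1/473, 1/11)
intersection: [39/473, 42/473)

39/473 42/473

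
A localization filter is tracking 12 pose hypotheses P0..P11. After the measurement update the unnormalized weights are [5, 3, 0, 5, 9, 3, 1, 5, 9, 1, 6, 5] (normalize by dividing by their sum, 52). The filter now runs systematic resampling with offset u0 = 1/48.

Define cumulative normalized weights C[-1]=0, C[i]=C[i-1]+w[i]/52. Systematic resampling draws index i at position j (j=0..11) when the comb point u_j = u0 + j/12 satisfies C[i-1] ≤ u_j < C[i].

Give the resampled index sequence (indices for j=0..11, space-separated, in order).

0 1 3 4 4 5 7 8 8 9 10 11

C = [5/52, 2/13, 2/13, 1/4, 11/26, 25/52, 1/2, 31/52, 10/13, 41/52, 47/52, 1]
j=0: u_0=1/48 ∈ [0, 5/52) → index 0
j=1: u_1=5/48 ∈ [5/52, 2/13) → index 1
j=2: u_2=3/16 ∈ [2/13, 1/4) → index 3
j=3: u_3=13/48 ∈ [1/4, 11/26) → index 4
j=4: u_4=17/48 ∈ [1/4, 11/26) → index 4
j=5: u_5=7/16 ∈ [11/26, 25/52) → index 5
j=6: u_6=25/48 ∈ [1/2, 31/52) → index 7
j=7: u_7=29/48 ∈ [31/52, 10/13) → index 8
j=8: u_8=11/16 ∈ [31/52, 10/13) → index 8
j=9: u_9=37/48 ∈ [10/13, 41/52) → index 9
j=10: u_10=41/48 ∈ [41/52, 47/52) → index 10
j=11: u_11=15/16 ∈ [47/52, 1) → index 11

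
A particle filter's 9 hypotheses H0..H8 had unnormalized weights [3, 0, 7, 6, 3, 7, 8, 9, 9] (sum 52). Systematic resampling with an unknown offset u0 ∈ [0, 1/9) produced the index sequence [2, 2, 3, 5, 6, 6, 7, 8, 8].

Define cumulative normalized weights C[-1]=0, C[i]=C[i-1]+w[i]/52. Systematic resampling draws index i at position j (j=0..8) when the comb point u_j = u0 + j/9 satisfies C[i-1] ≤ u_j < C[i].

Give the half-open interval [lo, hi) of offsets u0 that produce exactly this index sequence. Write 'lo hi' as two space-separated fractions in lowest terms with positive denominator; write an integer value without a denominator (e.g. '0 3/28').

C = [3/52, 3/52, 5/26, 4/13, 19/52, 1/2, 17/26, 43/52, 1]
j=0 picked index 2: u0 ∈ [3/52, 5/26)
j=1 picked index 2: u0 ∈ [-25/468, 19/234)
j=2 picked index 3: u0 ∈ [-7/234, 10/117)
j=3 picked index 5: u0 ∈ [5/156, 1/6)
j=4 picked index 6: u0 ∈ [1/18, 49/234)
j=5 picked index 6: u0 ∈ [-1/18, 23/234)
j=6 picked index 7: u0 ∈ [-1/78, 25/156)
j=7 picked index 8: u0 ∈ [23/468, 2/9)
j=8 picked index 8: u0 ∈ [-29/468, 1/9)
intersection: [3/52, 19/234)

3/52 19/234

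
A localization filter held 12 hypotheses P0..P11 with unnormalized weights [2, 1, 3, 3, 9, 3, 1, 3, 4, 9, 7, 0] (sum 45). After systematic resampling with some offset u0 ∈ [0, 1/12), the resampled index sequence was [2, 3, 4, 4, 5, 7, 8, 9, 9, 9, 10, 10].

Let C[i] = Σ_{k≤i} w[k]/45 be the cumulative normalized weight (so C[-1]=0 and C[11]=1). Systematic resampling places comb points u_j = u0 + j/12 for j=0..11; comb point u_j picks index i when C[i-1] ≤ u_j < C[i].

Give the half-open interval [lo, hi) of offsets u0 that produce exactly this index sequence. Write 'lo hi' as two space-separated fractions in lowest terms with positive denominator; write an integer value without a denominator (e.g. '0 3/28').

C = [2/45, 1/15, 2/15, 1/5, 2/5, 7/15, 22/45, 5/9, 29/45, 38/45, 1, 1]
j=0 picked index 2: u0 ∈ [1/15, 2/15)
j=1 picked index 3: u0 ∈ [1/20, 7/60)
j=2 picked index 4: u0 ∈ [1/30, 7/30)
j=3 picked index 4: u0 ∈ [-1/20, 3/20)
j=4 picked index 5: u0 ∈ [1/15, 2/15)
j=5 picked index 7: u0 ∈ [13/180, 5/36)
j=6 picked index 8: u0 ∈ [1/18, 13/90)
j=7 picked index 9: u0 ∈ [11/180, 47/180)
j=8 picked index 9: u0 ∈ [-1/45, 8/45)
j=9 picked index 9: u0 ∈ [-19/180, 17/180)
j=10 picked index 10: u0 ∈ [1/90, 1/6)
j=11 picked index 10: u0 ∈ [-13/180, 1/12)
intersection: [13/180, 1/12)

13/180 1/12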